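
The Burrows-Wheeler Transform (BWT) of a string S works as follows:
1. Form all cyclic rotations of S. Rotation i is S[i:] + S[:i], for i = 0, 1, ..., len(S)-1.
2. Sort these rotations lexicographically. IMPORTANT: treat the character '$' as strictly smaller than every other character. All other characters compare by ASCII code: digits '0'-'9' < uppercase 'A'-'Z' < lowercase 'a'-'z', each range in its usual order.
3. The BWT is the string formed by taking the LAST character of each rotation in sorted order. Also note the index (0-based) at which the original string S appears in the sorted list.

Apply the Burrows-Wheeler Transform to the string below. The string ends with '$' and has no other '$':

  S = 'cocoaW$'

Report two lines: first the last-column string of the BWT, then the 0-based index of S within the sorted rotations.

Answer: Waoo$cc
4

Derivation:
All 7 rotations (rotation i = S[i:]+S[:i]):
  rot[0] = cocoaW$
  rot[1] = ocoaW$c
  rot[2] = coaW$co
  rot[3] = oaW$coc
  rot[4] = aW$coco
  rot[5] = W$cocoa
  rot[6] = $cocoaW
Sorted (with $ < everything):
  sorted[0] = $cocoaW  (last char: 'W')
  sorted[1] = W$cocoa  (last char: 'a')
  sorted[2] = aW$coco  (last char: 'o')
  sorted[3] = coaW$co  (last char: 'o')
  sorted[4] = cocoaW$  (last char: '$')
  sorted[5] = oaW$coc  (last char: 'c')
  sorted[6] = ocoaW$c  (last char: 'c')
Last column: Waoo$cc
Original string S is at sorted index 4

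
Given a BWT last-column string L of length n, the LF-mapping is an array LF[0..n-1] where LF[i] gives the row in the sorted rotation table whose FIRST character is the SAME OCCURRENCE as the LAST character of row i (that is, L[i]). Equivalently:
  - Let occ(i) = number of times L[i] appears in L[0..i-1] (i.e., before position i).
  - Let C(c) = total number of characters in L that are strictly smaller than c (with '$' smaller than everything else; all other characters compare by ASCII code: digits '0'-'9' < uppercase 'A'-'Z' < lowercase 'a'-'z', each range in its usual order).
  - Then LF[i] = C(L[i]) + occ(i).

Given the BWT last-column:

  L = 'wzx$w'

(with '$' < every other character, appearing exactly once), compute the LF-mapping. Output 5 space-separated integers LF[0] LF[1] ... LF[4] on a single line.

Char counts: '$':1, 'w':2, 'x':1, 'z':1
C (first-col start): C('$')=0, C('w')=1, C('x')=3, C('z')=4
L[0]='w': occ=0, LF[0]=C('w')+0=1+0=1
L[1]='z': occ=0, LF[1]=C('z')+0=4+0=4
L[2]='x': occ=0, LF[2]=C('x')+0=3+0=3
L[3]='$': occ=0, LF[3]=C('$')+0=0+0=0
L[4]='w': occ=1, LF[4]=C('w')+1=1+1=2

Answer: 1 4 3 0 2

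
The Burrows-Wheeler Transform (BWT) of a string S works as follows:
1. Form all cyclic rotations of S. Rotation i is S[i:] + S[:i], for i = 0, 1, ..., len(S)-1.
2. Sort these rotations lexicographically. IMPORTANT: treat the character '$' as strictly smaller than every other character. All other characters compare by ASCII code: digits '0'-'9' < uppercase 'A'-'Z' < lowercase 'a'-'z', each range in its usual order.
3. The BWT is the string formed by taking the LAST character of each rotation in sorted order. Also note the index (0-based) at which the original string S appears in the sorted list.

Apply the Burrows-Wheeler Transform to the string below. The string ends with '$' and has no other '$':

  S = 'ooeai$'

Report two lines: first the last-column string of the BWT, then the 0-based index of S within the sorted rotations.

Answer: ieoao$
5

Derivation:
All 6 rotations (rotation i = S[i:]+S[:i]):
  rot[0] = ooeai$
  rot[1] = oeai$o
  rot[2] = eai$oo
  rot[3] = ai$ooe
  rot[4] = i$ooea
  rot[5] = $ooeai
Sorted (with $ < everything):
  sorted[0] = $ooeai  (last char: 'i')
  sorted[1] = ai$ooe  (last char: 'e')
  sorted[2] = eai$oo  (last char: 'o')
  sorted[3] = i$ooea  (last char: 'a')
  sorted[4] = oeai$o  (last char: 'o')
  sorted[5] = ooeai$  (last char: '$')
Last column: ieoao$
Original string S is at sorted index 5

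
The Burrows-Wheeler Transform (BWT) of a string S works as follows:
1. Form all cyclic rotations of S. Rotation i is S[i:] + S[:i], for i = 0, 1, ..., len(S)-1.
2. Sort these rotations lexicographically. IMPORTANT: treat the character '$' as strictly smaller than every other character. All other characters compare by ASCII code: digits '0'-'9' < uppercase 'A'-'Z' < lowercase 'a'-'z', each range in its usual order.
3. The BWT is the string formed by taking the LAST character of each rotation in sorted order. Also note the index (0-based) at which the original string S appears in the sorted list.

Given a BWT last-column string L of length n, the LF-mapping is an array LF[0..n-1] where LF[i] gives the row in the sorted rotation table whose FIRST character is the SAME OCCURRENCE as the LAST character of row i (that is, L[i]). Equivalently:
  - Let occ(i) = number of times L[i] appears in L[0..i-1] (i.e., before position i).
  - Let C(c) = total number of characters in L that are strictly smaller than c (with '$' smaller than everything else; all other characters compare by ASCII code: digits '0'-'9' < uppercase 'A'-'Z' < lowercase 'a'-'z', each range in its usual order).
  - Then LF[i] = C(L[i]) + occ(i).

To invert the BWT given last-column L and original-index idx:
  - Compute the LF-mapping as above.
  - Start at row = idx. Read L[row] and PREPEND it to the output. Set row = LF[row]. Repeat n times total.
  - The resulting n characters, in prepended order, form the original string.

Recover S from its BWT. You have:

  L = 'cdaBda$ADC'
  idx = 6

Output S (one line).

LF mapping: 7 8 5 2 9 6 0 1 4 3
Walk LF starting at row 6, prepending L[row]:
  step 1: row=6, L[6]='$', prepend. Next row=LF[6]=0
  step 2: row=0, L[0]='c', prepend. Next row=LF[0]=7
  step 3: row=7, L[7]='A', prepend. Next row=LF[7]=1
  step 4: row=1, L[1]='d', prepend. Next row=LF[1]=8
  step 5: row=8, L[8]='D', prepend. Next row=LF[8]=4
  step 6: row=4, L[4]='d', prepend. Next row=LF[4]=9
  step 7: row=9, L[9]='C', prepend. Next row=LF[9]=3
  step 8: row=3, L[3]='B', prepend. Next row=LF[3]=2
  step 9: row=2, L[2]='a', prepend. Next row=LF[2]=5
  step 10: row=5, L[5]='a', prepend. Next row=LF[5]=6
Reversed output: aaBCdDdAc$

Answer: aaBCdDdAc$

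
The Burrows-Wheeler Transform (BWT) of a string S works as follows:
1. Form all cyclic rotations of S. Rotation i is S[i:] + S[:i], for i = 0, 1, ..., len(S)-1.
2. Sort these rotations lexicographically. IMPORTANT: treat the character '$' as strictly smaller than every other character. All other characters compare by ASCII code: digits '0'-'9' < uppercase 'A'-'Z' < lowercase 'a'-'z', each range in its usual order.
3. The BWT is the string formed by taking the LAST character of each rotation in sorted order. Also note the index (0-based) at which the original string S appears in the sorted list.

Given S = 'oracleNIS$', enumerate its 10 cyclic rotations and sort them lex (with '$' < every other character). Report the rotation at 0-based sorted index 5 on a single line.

Answer: cleNIS$ora

Derivation:
All 10 rotations (rotation i = S[i:]+S[:i]):
  rot[0] = oracleNIS$
  rot[1] = racleNIS$o
  rot[2] = acleNIS$or
  rot[3] = cleNIS$ora
  rot[4] = leNIS$orac
  rot[5] = eNIS$oracl
  rot[6] = NIS$oracle
  rot[7] = IS$oracleN
  rot[8] = S$oracleNI
  rot[9] = $oracleNIS
Sorted (with $ < everything):
  sorted[0] = $oracleNIS
  sorted[1] = IS$oracleN
  sorted[2] = NIS$oracle
  sorted[3] = S$oracleNI
  sorted[4] = acleNIS$or
  sorted[5] = cleNIS$ora
  sorted[6] = eNIS$oracl
  sorted[7] = leNIS$orac
  sorted[8] = oracleNIS$
  sorted[9] = racleNIS$o
sorted[5] = cleNIS$ora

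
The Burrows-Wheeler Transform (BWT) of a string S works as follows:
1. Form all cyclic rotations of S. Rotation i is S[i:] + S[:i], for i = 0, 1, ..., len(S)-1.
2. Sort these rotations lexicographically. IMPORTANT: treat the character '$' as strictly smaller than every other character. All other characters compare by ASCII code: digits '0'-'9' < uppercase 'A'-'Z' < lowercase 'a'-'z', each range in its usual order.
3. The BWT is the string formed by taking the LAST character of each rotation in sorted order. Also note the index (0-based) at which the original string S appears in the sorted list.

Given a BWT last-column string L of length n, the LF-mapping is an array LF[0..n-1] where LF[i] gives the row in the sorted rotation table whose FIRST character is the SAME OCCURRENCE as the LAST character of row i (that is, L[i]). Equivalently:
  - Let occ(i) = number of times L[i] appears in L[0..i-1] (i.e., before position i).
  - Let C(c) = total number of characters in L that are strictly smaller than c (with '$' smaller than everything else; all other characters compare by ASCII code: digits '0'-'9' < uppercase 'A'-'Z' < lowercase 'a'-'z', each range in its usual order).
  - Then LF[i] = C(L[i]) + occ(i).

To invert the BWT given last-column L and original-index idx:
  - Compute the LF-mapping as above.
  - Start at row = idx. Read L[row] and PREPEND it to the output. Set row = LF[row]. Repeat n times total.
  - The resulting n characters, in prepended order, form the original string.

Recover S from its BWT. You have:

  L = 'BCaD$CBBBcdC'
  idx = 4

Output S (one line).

Answer: BDBCdcaBCCB$

Derivation:
LF mapping: 1 5 9 8 0 6 2 3 4 10 11 7
Walk LF starting at row 4, prepending L[row]:
  step 1: row=4, L[4]='$', prepend. Next row=LF[4]=0
  step 2: row=0, L[0]='B', prepend. Next row=LF[0]=1
  step 3: row=1, L[1]='C', prepend. Next row=LF[1]=5
  step 4: row=5, L[5]='C', prepend. Next row=LF[5]=6
  step 5: row=6, L[6]='B', prepend. Next row=LF[6]=2
  step 6: row=2, L[2]='a', prepend. Next row=LF[2]=9
  step 7: row=9, L[9]='c', prepend. Next row=LF[9]=10
  step 8: row=10, L[10]='d', prepend. Next row=LF[10]=11
  step 9: row=11, L[11]='C', prepend. Next row=LF[11]=7
  step 10: row=7, L[7]='B', prepend. Next row=LF[7]=3
  step 11: row=3, L[3]='D', prepend. Next row=LF[3]=8
  step 12: row=8, L[8]='B', prepend. Next row=LF[8]=4
Reversed output: BDBCdcaBCCB$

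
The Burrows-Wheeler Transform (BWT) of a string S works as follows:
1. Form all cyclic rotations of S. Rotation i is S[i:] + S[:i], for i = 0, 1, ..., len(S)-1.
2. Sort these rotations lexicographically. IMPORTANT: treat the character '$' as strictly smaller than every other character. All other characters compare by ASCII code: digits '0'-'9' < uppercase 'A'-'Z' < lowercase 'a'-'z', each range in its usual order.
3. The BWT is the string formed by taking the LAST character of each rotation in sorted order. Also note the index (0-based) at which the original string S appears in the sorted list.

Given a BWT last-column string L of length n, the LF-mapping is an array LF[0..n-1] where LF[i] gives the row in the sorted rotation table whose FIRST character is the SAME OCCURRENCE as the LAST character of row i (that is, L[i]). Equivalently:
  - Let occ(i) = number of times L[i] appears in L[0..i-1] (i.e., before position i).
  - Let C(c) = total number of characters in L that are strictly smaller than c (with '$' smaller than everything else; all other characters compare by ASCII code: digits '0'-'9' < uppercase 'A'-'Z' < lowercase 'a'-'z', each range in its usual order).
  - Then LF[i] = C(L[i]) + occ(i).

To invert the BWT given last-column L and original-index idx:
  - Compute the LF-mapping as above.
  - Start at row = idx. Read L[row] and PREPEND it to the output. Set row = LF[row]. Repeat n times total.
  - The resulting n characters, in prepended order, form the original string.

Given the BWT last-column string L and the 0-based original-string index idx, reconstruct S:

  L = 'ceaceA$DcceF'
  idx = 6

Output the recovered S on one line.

Answer: cFeeaDcceAc$

Derivation:
LF mapping: 5 9 4 6 10 1 0 2 7 8 11 3
Walk LF starting at row 6, prepending L[row]:
  step 1: row=6, L[6]='$', prepend. Next row=LF[6]=0
  step 2: row=0, L[0]='c', prepend. Next row=LF[0]=5
  step 3: row=5, L[5]='A', prepend. Next row=LF[5]=1
  step 4: row=1, L[1]='e', prepend. Next row=LF[1]=9
  step 5: row=9, L[9]='c', prepend. Next row=LF[9]=8
  step 6: row=8, L[8]='c', prepend. Next row=LF[8]=7
  step 7: row=7, L[7]='D', prepend. Next row=LF[7]=2
  step 8: row=2, L[2]='a', prepend. Next row=LF[2]=4
  step 9: row=4, L[4]='e', prepend. Next row=LF[4]=10
  step 10: row=10, L[10]='e', prepend. Next row=LF[10]=11
  step 11: row=11, L[11]='F', prepend. Next row=LF[11]=3
  step 12: row=3, L[3]='c', prepend. Next row=LF[3]=6
Reversed output: cFeeaDcceAc$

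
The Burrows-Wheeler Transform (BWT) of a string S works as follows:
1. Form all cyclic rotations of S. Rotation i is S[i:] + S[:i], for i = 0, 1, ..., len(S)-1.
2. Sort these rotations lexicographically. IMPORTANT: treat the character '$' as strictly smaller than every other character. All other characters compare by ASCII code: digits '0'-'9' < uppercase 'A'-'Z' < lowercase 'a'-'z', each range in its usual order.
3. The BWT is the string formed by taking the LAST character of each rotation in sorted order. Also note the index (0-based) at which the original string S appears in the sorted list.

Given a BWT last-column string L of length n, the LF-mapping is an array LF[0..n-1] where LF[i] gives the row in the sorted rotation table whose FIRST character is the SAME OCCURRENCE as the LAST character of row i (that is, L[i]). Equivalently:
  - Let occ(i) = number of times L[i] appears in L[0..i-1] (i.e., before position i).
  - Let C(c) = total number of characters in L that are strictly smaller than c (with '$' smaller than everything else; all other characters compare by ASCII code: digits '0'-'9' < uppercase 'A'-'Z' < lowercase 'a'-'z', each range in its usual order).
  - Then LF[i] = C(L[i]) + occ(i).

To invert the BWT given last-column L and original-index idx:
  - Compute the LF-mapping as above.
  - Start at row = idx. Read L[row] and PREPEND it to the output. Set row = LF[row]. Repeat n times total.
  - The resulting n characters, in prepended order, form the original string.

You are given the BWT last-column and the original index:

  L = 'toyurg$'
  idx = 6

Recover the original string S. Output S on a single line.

LF mapping: 4 2 6 5 3 1 0
Walk LF starting at row 6, prepending L[row]:
  step 1: row=6, L[6]='$', prepend. Next row=LF[6]=0
  step 2: row=0, L[0]='t', prepend. Next row=LF[0]=4
  step 3: row=4, L[4]='r', prepend. Next row=LF[4]=3
  step 4: row=3, L[3]='u', prepend. Next row=LF[3]=5
  step 5: row=5, L[5]='g', prepend. Next row=LF[5]=1
  step 6: row=1, L[1]='o', prepend. Next row=LF[1]=2
  step 7: row=2, L[2]='y', prepend. Next row=LF[2]=6
Reversed output: yogurt$

Answer: yogurt$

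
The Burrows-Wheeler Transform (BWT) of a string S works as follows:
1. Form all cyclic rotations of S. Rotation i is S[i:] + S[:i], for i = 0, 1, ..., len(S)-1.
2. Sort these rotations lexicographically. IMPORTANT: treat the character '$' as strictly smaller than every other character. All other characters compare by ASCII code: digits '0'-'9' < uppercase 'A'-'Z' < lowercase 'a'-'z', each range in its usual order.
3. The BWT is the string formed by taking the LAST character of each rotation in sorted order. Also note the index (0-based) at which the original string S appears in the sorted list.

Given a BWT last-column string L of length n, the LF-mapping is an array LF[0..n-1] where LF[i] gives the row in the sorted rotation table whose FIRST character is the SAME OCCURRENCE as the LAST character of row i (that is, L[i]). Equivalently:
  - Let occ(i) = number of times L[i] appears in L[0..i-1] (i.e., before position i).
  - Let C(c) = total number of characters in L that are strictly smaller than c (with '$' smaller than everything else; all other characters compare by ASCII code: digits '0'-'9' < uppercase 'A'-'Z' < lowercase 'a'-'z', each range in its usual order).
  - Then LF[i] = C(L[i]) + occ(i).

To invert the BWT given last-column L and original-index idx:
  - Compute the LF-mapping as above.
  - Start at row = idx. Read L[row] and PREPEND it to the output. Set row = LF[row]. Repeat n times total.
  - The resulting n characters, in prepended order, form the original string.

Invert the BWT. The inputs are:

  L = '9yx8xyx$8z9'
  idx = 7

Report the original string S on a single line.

LF mapping: 3 8 5 1 6 9 7 0 2 10 4
Walk LF starting at row 7, prepending L[row]:
  step 1: row=7, L[7]='$', prepend. Next row=LF[7]=0
  step 2: row=0, L[0]='9', prepend. Next row=LF[0]=3
  step 3: row=3, L[3]='8', prepend. Next row=LF[3]=1
  step 4: row=1, L[1]='y', prepend. Next row=LF[1]=8
  step 5: row=8, L[8]='8', prepend. Next row=LF[8]=2
  step 6: row=2, L[2]='x', prepend. Next row=LF[2]=5
  step 7: row=5, L[5]='y', prepend. Next row=LF[5]=9
  step 8: row=9, L[9]='z', prepend. Next row=LF[9]=10
  step 9: row=10, L[10]='9', prepend. Next row=LF[10]=4
  step 10: row=4, L[4]='x', prepend. Next row=LF[4]=6
  step 11: row=6, L[6]='x', prepend. Next row=LF[6]=7
Reversed output: xx9zyx8y89$

Answer: xx9zyx8y89$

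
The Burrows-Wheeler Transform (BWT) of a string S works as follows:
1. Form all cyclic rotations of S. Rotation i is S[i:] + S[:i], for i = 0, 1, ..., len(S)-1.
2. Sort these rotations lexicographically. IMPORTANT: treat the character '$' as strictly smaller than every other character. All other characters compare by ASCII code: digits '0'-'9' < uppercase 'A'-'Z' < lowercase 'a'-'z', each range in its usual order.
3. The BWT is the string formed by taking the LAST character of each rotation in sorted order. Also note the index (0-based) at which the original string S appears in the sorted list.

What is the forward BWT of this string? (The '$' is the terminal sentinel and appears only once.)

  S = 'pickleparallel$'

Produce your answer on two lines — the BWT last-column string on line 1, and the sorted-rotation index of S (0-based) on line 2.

All 15 rotations (rotation i = S[i:]+S[:i]):
  rot[0] = pickleparallel$
  rot[1] = ickleparallel$p
  rot[2] = ckleparallel$pi
  rot[3] = kleparallel$pic
  rot[4] = leparallel$pick
  rot[5] = eparallel$pickl
  rot[6] = parallel$pickle
  rot[7] = arallel$picklep
  rot[8] = rallel$picklepa
  rot[9] = allel$picklepar
  rot[10] = llel$picklepara
  rot[11] = lel$pickleparal
  rot[12] = el$pickleparall
  rot[13] = l$pickleparalle
  rot[14] = $pickleparallel
Sorted (with $ < everything):
  sorted[0] = $pickleparallel  (last char: 'l')
  sorted[1] = allel$picklepar  (last char: 'r')
  sorted[2] = arallel$picklep  (last char: 'p')
  sorted[3] = ckleparallel$pi  (last char: 'i')
  sorted[4] = el$pickleparall  (last char: 'l')
  sorted[5] = eparallel$pickl  (last char: 'l')
  sorted[6] = ickleparallel$p  (last char: 'p')
  sorted[7] = kleparallel$pic  (last char: 'c')
  sorted[8] = l$pickleparalle  (last char: 'e')
  sorted[9] = lel$pickleparal  (last char: 'l')
  sorted[10] = leparallel$pick  (last char: 'k')
  sorted[11] = llel$picklepara  (last char: 'a')
  sorted[12] = parallel$pickle  (last char: 'e')
  sorted[13] = pickleparallel$  (last char: '$')
  sorted[14] = rallel$picklepa  (last char: 'a')
Last column: lrpillpcelkae$a
Original string S is at sorted index 13

Answer: lrpillpcelkae$a
13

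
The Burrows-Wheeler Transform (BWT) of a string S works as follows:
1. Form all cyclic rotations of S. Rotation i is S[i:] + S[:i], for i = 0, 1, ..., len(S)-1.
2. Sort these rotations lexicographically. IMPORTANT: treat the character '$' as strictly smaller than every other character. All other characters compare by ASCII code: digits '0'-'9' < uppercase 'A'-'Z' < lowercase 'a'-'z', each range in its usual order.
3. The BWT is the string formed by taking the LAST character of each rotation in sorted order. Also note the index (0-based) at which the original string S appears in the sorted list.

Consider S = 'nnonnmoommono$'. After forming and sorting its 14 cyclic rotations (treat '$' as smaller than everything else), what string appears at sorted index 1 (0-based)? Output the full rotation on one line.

Answer: mmono$nnonnmoo

Derivation:
All 14 rotations (rotation i = S[i:]+S[:i]):
  rot[0] = nnonnmoommono$
  rot[1] = nonnmoommono$n
  rot[2] = onnmoommono$nn
  rot[3] = nnmoommono$nno
  rot[4] = nmoommono$nnon
  rot[5] = moommono$nnonn
  rot[6] = oommono$nnonnm
  rot[7] = ommono$nnonnmo
  rot[8] = mmono$nnonnmoo
  rot[9] = mono$nnonnmoom
  rot[10] = ono$nnonnmoomm
  rot[11] = no$nnonnmoommo
  rot[12] = o$nnonnmoommon
  rot[13] = $nnonnmoommono
Sorted (with $ < everything):
  sorted[0] = $nnonnmoommono
  sorted[1] = mmono$nnonnmoo
  sorted[2] = mono$nnonnmoom
  sorted[3] = moommono$nnonn
  sorted[4] = nmoommono$nnon
  sorted[5] = nnmoommono$nno
  sorted[6] = nnonnmoommono$
  sorted[7] = no$nnonnmoommo
  sorted[8] = nonnmoommono$n
  sorted[9] = o$nnonnmoommon
  sorted[10] = ommono$nnonnmo
  sorted[11] = onnmoommono$nn
  sorted[12] = ono$nnonnmoomm
  sorted[13] = oommono$nnonnm
sorted[1] = mmono$nnonnmoo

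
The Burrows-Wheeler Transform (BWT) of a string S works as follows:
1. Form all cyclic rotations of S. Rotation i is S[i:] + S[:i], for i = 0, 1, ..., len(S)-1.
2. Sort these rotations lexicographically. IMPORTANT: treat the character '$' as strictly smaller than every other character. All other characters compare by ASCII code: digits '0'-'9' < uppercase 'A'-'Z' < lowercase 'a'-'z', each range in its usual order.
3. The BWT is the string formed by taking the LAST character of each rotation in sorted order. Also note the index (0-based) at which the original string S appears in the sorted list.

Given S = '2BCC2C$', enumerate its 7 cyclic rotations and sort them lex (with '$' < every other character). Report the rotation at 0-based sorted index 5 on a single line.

Answer: C2C$2BC

Derivation:
All 7 rotations (rotation i = S[i:]+S[:i]):
  rot[0] = 2BCC2C$
  rot[1] = BCC2C$2
  rot[2] = CC2C$2B
  rot[3] = C2C$2BC
  rot[4] = 2C$2BCC
  rot[5] = C$2BCC2
  rot[6] = $2BCC2C
Sorted (with $ < everything):
  sorted[0] = $2BCC2C
  sorted[1] = 2BCC2C$
  sorted[2] = 2C$2BCC
  sorted[3] = BCC2C$2
  sorted[4] = C$2BCC2
  sorted[5] = C2C$2BC
  sorted[6] = CC2C$2B
sorted[5] = C2C$2BC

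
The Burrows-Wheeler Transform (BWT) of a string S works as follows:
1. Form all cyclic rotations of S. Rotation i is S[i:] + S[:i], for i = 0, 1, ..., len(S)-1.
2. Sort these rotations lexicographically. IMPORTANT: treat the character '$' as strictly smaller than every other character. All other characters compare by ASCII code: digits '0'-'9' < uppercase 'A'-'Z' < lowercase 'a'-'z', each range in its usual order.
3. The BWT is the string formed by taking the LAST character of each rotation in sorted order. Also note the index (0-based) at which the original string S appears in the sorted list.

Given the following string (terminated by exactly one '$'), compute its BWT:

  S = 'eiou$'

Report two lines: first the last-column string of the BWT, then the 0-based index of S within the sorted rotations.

All 5 rotations (rotation i = S[i:]+S[:i]):
  rot[0] = eiou$
  rot[1] = iou$e
  rot[2] = ou$ei
  rot[3] = u$eio
  rot[4] = $eiou
Sorted (with $ < everything):
  sorted[0] = $eiou  (last char: 'u')
  sorted[1] = eiou$  (last char: '$')
  sorted[2] = iou$e  (last char: 'e')
  sorted[3] = ou$ei  (last char: 'i')
  sorted[4] = u$eio  (last char: 'o')
Last column: u$eio
Original string S is at sorted index 1

Answer: u$eio
1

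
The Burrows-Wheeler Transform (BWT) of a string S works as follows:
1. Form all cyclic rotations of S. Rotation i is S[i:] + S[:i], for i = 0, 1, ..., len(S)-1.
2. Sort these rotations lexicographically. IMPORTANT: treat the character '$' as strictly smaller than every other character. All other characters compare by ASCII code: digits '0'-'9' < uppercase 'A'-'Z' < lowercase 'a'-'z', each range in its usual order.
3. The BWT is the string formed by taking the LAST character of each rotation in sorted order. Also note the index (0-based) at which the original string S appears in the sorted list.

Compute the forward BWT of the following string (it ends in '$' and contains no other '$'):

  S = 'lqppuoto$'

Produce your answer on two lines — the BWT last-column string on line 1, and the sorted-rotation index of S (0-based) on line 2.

All 9 rotations (rotation i = S[i:]+S[:i]):
  rot[0] = lqppuoto$
  rot[1] = qppuoto$l
  rot[2] = ppuoto$lq
  rot[3] = puoto$lqp
  rot[4] = uoto$lqpp
  rot[5] = oto$lqppu
  rot[6] = to$lqppuo
  rot[7] = o$lqppuot
  rot[8] = $lqppuoto
Sorted (with $ < everything):
  sorted[0] = $lqppuoto  (last char: 'o')
  sorted[1] = lqppuoto$  (last char: '$')
  sorted[2] = o$lqppuot  (last char: 't')
  sorted[3] = oto$lqppu  (last char: 'u')
  sorted[4] = ppuoto$lq  (last char: 'q')
  sorted[5] = puoto$lqp  (last char: 'p')
  sorted[6] = qppuoto$l  (last char: 'l')
  sorted[7] = to$lqppuo  (last char: 'o')
  sorted[8] = uoto$lqpp  (last char: 'p')
Last column: o$tuqplop
Original string S is at sorted index 1

Answer: o$tuqplop
1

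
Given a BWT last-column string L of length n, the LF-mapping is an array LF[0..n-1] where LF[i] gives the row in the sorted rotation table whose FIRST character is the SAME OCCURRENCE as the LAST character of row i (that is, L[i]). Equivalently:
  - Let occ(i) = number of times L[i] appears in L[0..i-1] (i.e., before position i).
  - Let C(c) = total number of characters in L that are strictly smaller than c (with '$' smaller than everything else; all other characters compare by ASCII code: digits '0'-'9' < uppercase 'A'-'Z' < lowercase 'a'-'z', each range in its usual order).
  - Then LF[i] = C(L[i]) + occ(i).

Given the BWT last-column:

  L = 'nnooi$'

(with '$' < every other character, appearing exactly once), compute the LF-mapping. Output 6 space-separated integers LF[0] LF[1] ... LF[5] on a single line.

Answer: 2 3 4 5 1 0

Derivation:
Char counts: '$':1, 'i':1, 'n':2, 'o':2
C (first-col start): C('$')=0, C('i')=1, C('n')=2, C('o')=4
L[0]='n': occ=0, LF[0]=C('n')+0=2+0=2
L[1]='n': occ=1, LF[1]=C('n')+1=2+1=3
L[2]='o': occ=0, LF[2]=C('o')+0=4+0=4
L[3]='o': occ=1, LF[3]=C('o')+1=4+1=5
L[4]='i': occ=0, LF[4]=C('i')+0=1+0=1
L[5]='$': occ=0, LF[5]=C('$')+0=0+0=0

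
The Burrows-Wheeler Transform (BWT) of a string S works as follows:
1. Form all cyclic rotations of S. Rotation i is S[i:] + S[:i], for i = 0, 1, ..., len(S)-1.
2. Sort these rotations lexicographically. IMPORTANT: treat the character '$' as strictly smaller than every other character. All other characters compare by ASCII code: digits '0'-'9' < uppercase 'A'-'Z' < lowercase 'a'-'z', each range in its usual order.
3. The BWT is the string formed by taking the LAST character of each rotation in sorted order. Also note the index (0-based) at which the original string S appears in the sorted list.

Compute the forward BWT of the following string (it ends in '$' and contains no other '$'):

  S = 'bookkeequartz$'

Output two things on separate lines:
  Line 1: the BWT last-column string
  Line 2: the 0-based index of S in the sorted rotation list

All 14 rotations (rotation i = S[i:]+S[:i]):
  rot[0] = bookkeequartz$
  rot[1] = ookkeequartz$b
  rot[2] = okkeequartz$bo
  rot[3] = kkeequartz$boo
  rot[4] = keequartz$book
  rot[5] = eequartz$bookk
  rot[6] = equartz$bookke
  rot[7] = quartz$bookkee
  rot[8] = uartz$bookkeeq
  rot[9] = artz$bookkeequ
  rot[10] = rtz$bookkeequa
  rot[11] = tz$bookkeequar
  rot[12] = z$bookkeequart
  rot[13] = $bookkeequartz
Sorted (with $ < everything):
  sorted[0] = $bookkeequartz  (last char: 'z')
  sorted[1] = artz$bookkeequ  (last char: 'u')
  sorted[2] = bookkeequartz$  (last char: '$')
  sorted[3] = eequartz$bookk  (last char: 'k')
  sorted[4] = equartz$bookke  (last char: 'e')
  sorted[5] = keequartz$book  (last char: 'k')
  sorted[6] = kkeequartz$boo  (last char: 'o')
  sorted[7] = okkeequartz$bo  (last char: 'o')
  sorted[8] = ookkeequartz$b  (last char: 'b')
  sorted[9] = quartz$bookkee  (last char: 'e')
  sorted[10] = rtz$bookkeequa  (last char: 'a')
  sorted[11] = tz$bookkeequar  (last char: 'r')
  sorted[12] = uartz$bookkeeq  (last char: 'q')
  sorted[13] = z$bookkeequart  (last char: 't')
Last column: zu$kekoobearqt
Original string S is at sorted index 2

Answer: zu$kekoobearqt
2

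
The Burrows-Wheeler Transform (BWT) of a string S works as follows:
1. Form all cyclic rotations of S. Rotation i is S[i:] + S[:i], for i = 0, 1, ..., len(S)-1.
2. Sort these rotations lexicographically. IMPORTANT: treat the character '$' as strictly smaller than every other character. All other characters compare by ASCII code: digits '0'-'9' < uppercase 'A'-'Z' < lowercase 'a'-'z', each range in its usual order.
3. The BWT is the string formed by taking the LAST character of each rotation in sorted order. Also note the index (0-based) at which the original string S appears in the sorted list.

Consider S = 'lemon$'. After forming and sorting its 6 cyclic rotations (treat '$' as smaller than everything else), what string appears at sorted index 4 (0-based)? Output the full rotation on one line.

All 6 rotations (rotation i = S[i:]+S[:i]):
  rot[0] = lemon$
  rot[1] = emon$l
  rot[2] = mon$le
  rot[3] = on$lem
  rot[4] = n$lemo
  rot[5] = $lemon
Sorted (with $ < everything):
  sorted[0] = $lemon
  sorted[1] = emon$l
  sorted[2] = lemon$
  sorted[3] = mon$le
  sorted[4] = n$lemo
  sorted[5] = on$lem
sorted[4] = n$lemo

Answer: n$lemo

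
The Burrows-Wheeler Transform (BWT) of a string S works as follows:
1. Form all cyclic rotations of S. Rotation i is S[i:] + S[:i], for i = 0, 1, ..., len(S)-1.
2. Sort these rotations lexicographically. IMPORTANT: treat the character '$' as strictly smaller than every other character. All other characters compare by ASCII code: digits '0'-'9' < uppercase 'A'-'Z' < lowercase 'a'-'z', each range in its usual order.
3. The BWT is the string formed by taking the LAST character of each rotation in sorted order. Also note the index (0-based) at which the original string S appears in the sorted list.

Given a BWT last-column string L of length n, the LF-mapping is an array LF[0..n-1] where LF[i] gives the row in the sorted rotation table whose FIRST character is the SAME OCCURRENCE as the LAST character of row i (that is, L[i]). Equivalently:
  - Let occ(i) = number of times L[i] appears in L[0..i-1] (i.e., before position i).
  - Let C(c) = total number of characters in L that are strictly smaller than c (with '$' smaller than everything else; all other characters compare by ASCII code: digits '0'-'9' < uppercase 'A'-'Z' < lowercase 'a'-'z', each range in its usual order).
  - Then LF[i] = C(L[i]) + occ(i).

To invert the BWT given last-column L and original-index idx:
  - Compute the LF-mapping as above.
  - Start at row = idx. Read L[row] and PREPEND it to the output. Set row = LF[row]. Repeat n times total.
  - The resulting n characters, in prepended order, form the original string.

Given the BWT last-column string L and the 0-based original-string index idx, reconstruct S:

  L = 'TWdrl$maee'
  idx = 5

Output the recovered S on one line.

Answer: emeraldWT$

Derivation:
LF mapping: 1 2 4 9 7 0 8 3 5 6
Walk LF starting at row 5, prepending L[row]:
  step 1: row=5, L[5]='$', prepend. Next row=LF[5]=0
  step 2: row=0, L[0]='T', prepend. Next row=LF[0]=1
  step 3: row=1, L[1]='W', prepend. Next row=LF[1]=2
  step 4: row=2, L[2]='d', prepend. Next row=LF[2]=4
  step 5: row=4, L[4]='l', prepend. Next row=LF[4]=7
  step 6: row=7, L[7]='a', prepend. Next row=LF[7]=3
  step 7: row=3, L[3]='r', prepend. Next row=LF[3]=9
  step 8: row=9, L[9]='e', prepend. Next row=LF[9]=6
  step 9: row=6, L[6]='m', prepend. Next row=LF[6]=8
  step 10: row=8, L[8]='e', prepend. Next row=LF[8]=5
Reversed output: emeraldWT$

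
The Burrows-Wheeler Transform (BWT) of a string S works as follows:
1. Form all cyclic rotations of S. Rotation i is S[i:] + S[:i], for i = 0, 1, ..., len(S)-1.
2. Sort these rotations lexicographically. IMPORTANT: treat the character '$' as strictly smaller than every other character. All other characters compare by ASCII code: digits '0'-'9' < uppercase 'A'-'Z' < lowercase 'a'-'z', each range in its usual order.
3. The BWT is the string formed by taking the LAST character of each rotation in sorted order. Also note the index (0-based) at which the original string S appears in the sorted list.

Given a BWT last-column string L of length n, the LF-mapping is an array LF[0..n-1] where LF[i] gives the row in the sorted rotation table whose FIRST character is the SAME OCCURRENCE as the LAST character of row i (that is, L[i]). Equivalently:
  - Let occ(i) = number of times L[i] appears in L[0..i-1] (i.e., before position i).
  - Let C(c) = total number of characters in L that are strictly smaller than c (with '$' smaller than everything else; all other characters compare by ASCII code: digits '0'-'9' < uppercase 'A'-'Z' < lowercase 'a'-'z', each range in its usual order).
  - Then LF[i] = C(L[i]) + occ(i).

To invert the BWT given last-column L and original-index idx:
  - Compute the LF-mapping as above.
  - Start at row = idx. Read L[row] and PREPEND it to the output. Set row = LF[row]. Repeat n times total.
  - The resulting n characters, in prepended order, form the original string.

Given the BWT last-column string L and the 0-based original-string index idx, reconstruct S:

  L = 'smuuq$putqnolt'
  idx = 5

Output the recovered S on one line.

Answer: pqoumluntuqts$

Derivation:
LF mapping: 8 2 11 12 6 0 5 13 9 7 3 4 1 10
Walk LF starting at row 5, prepending L[row]:
  step 1: row=5, L[5]='$', prepend. Next row=LF[5]=0
  step 2: row=0, L[0]='s', prepend. Next row=LF[0]=8
  step 3: row=8, L[8]='t', prepend. Next row=LF[8]=9
  step 4: row=9, L[9]='q', prepend. Next row=LF[9]=7
  step 5: row=7, L[7]='u', prepend. Next row=LF[7]=13
  step 6: row=13, L[13]='t', prepend. Next row=LF[13]=10
  step 7: row=10, L[10]='n', prepend. Next row=LF[10]=3
  step 8: row=3, L[3]='u', prepend. Next row=LF[3]=12
  step 9: row=12, L[12]='l', prepend. Next row=LF[12]=1
  step 10: row=1, L[1]='m', prepend. Next row=LF[1]=2
  step 11: row=2, L[2]='u', prepend. Next row=LF[2]=11
  step 12: row=11, L[11]='o', prepend. Next row=LF[11]=4
  step 13: row=4, L[4]='q', prepend. Next row=LF[4]=6
  step 14: row=6, L[6]='p', prepend. Next row=LF[6]=5
Reversed output: pqoumluntuqts$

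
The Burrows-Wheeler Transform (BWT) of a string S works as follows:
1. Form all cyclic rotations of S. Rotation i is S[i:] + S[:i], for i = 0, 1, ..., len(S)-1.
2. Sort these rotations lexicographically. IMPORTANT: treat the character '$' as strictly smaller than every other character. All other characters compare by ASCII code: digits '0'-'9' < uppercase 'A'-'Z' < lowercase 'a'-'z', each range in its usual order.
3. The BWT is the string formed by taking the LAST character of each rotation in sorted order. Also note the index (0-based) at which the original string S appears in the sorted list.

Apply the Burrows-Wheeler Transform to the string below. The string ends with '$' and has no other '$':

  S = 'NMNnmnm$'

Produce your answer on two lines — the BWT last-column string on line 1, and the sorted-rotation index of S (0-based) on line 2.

All 8 rotations (rotation i = S[i:]+S[:i]):
  rot[0] = NMNnmnm$
  rot[1] = MNnmnm$N
  rot[2] = Nnmnm$NM
  rot[3] = nmnm$NMN
  rot[4] = mnm$NMNn
  rot[5] = nm$NMNnm
  rot[6] = m$NMNnmn
  rot[7] = $NMNnmnm
Sorted (with $ < everything):
  sorted[0] = $NMNnmnm  (last char: 'm')
  sorted[1] = MNnmnm$N  (last char: 'N')
  sorted[2] = NMNnmnm$  (last char: '$')
  sorted[3] = Nnmnm$NM  (last char: 'M')
  sorted[4] = m$NMNnmn  (last char: 'n')
  sorted[5] = mnm$NMNn  (last char: 'n')
  sorted[6] = nm$NMNnm  (last char: 'm')
  sorted[7] = nmnm$NMN  (last char: 'N')
Last column: mN$MnnmN
Original string S is at sorted index 2

Answer: mN$MnnmN
2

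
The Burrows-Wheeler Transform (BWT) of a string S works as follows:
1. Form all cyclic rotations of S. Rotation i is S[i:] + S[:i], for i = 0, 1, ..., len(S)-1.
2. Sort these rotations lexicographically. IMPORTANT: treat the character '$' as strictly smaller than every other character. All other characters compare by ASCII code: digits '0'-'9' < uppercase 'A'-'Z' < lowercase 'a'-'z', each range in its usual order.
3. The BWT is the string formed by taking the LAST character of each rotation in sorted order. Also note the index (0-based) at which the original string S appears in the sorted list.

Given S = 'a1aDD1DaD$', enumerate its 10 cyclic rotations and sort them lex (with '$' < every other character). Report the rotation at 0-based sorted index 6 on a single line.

Answer: DaD$a1aDD1

Derivation:
All 10 rotations (rotation i = S[i:]+S[:i]):
  rot[0] = a1aDD1DaD$
  rot[1] = 1aDD1DaD$a
  rot[2] = aDD1DaD$a1
  rot[3] = DD1DaD$a1a
  rot[4] = D1DaD$a1aD
  rot[5] = 1DaD$a1aDD
  rot[6] = DaD$a1aDD1
  rot[7] = aD$a1aDD1D
  rot[8] = D$a1aDD1Da
  rot[9] = $a1aDD1DaD
Sorted (with $ < everything):
  sorted[0] = $a1aDD1DaD
  sorted[1] = 1DaD$a1aDD
  sorted[2] = 1aDD1DaD$a
  sorted[3] = D$a1aDD1Da
  sorted[4] = D1DaD$a1aD
  sorted[5] = DD1DaD$a1a
  sorted[6] = DaD$a1aDD1
  sorted[7] = a1aDD1DaD$
  sorted[8] = aD$a1aDD1D
  sorted[9] = aDD1DaD$a1
sorted[6] = DaD$a1aDD1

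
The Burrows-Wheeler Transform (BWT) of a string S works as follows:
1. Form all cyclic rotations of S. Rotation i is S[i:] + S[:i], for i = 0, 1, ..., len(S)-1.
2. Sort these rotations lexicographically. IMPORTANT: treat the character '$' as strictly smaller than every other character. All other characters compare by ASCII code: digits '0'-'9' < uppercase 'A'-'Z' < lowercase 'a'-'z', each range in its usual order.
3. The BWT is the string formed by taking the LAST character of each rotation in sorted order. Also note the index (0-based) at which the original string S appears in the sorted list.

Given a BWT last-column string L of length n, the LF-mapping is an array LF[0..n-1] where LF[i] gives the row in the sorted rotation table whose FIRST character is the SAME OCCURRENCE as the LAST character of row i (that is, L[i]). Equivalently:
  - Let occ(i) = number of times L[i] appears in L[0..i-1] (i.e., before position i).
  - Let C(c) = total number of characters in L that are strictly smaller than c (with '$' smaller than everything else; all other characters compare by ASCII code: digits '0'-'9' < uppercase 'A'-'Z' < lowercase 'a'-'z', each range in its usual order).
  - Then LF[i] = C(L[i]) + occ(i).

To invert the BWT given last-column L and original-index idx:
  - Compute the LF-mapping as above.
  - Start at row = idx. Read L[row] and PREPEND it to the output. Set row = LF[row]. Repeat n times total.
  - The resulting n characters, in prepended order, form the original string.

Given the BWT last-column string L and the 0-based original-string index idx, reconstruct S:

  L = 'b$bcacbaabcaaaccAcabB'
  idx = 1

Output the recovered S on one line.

Answer: AcaabacbccaaababBccb$

Derivation:
LF mapping: 10 0 11 15 3 16 12 4 5 13 17 6 7 8 18 19 1 20 9 14 2
Walk LF starting at row 1, prepending L[row]:
  step 1: row=1, L[1]='$', prepend. Next row=LF[1]=0
  step 2: row=0, L[0]='b', prepend. Next row=LF[0]=10
  step 3: row=10, L[10]='c', prepend. Next row=LF[10]=17
  step 4: row=17, L[17]='c', prepend. Next row=LF[17]=20
  step 5: row=20, L[20]='B', prepend. Next row=LF[20]=2
  step 6: row=2, L[2]='b', prepend. Next row=LF[2]=11
  step 7: row=11, L[11]='a', prepend. Next row=LF[11]=6
  step 8: row=6, L[6]='b', prepend. Next row=LF[6]=12
  step 9: row=12, L[12]='a', prepend. Next row=LF[12]=7
  step 10: row=7, L[7]='a', prepend. Next row=LF[7]=4
  step 11: row=4, L[4]='a', prepend. Next row=LF[4]=3
  step 12: row=3, L[3]='c', prepend. Next row=LF[3]=15
  step 13: row=15, L[15]='c', prepend. Next row=LF[15]=19
  step 14: row=19, L[19]='b', prepend. Next row=LF[19]=14
  step 15: row=14, L[14]='c', prepend. Next row=LF[14]=18
  step 16: row=18, L[18]='a', prepend. Next row=LF[18]=9
  step 17: row=9, L[9]='b', prepend. Next row=LF[9]=13
  step 18: row=13, L[13]='a', prepend. Next row=LF[13]=8
  step 19: row=8, L[8]='a', prepend. Next row=LF[8]=5
  step 20: row=5, L[5]='c', prepend. Next row=LF[5]=16
  step 21: row=16, L[16]='A', prepend. Next row=LF[16]=1
Reversed output: AcaabacbccaaababBccb$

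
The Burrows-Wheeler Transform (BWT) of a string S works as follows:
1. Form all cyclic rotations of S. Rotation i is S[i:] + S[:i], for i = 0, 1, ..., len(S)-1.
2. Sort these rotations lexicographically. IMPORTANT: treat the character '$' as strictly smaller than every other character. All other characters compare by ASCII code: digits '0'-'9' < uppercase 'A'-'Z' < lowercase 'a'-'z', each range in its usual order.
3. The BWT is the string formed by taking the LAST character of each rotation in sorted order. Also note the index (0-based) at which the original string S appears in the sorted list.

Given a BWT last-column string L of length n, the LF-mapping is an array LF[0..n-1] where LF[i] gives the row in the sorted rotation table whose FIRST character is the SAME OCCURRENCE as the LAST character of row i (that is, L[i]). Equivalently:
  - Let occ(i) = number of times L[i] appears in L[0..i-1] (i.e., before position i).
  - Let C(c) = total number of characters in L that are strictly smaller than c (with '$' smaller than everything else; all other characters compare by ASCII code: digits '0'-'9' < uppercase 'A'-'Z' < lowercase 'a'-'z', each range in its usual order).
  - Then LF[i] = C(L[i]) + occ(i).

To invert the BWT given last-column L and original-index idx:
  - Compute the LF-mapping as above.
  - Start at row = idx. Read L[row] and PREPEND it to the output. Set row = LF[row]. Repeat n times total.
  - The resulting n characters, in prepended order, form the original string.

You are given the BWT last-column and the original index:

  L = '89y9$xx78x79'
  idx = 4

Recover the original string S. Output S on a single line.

Answer: 8x979y7xx98$

Derivation:
LF mapping: 3 5 11 6 0 8 9 1 4 10 2 7
Walk LF starting at row 4, prepending L[row]:
  step 1: row=4, L[4]='$', prepend. Next row=LF[4]=0
  step 2: row=0, L[0]='8', prepend. Next row=LF[0]=3
  step 3: row=3, L[3]='9', prepend. Next row=LF[3]=6
  step 4: row=6, L[6]='x', prepend. Next row=LF[6]=9
  step 5: row=9, L[9]='x', prepend. Next row=LF[9]=10
  step 6: row=10, L[10]='7', prepend. Next row=LF[10]=2
  step 7: row=2, L[2]='y', prepend. Next row=LF[2]=11
  step 8: row=11, L[11]='9', prepend. Next row=LF[11]=7
  step 9: row=7, L[7]='7', prepend. Next row=LF[7]=1
  step 10: row=1, L[1]='9', prepend. Next row=LF[1]=5
  step 11: row=5, L[5]='x', prepend. Next row=LF[5]=8
  step 12: row=8, L[8]='8', prepend. Next row=LF[8]=4
Reversed output: 8x979y7xx98$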